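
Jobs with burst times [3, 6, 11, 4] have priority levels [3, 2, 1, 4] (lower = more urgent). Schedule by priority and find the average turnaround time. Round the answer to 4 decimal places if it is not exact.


Sort by priority (ascending = highest first):
Order: [(1, 11), (2, 6), (3, 3), (4, 4)]
Completion times:
  Priority 1, burst=11, C=11
  Priority 2, burst=6, C=17
  Priority 3, burst=3, C=20
  Priority 4, burst=4, C=24
Average turnaround = 72/4 = 18.0

18.0


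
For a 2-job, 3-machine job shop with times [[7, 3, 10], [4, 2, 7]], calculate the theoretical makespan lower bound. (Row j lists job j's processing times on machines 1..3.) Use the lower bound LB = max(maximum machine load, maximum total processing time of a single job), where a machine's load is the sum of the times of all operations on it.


Machine loads:
  Machine 1: 7 + 4 = 11
  Machine 2: 3 + 2 = 5
  Machine 3: 10 + 7 = 17
Max machine load = 17
Job totals:
  Job 1: 20
  Job 2: 13
Max job total = 20
Lower bound = max(17, 20) = 20

20


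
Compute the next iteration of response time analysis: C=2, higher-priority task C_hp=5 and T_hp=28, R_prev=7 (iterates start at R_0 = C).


R_next = C + ceil(R_prev / T_hp) * C_hp
ceil(7 / 28) = ceil(0.25) = 1
Interference = 1 * 5 = 5
R_next = 2 + 5 = 7
R_next = R_prev, so the iteration has converged (response time = 7).

7


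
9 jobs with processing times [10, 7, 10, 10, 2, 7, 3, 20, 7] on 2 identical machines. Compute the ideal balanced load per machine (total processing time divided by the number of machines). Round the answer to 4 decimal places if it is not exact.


Total processing time = 10 + 7 + 10 + 10 + 2 + 7 + 3 + 20 + 7 = 76
Number of machines = 2
Ideal balanced load = 76 / 2 = 38.0

38.0


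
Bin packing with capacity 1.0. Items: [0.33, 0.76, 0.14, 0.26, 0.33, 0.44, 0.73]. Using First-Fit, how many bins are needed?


Place items sequentially using First-Fit:
  Item 0.33 -> new Bin 1
  Item 0.76 -> new Bin 2
  Item 0.14 -> Bin 1 (now 0.47)
  Item 0.26 -> Bin 1 (now 0.73)
  Item 0.33 -> new Bin 3
  Item 0.44 -> Bin 3 (now 0.77)
  Item 0.73 -> new Bin 4
Total bins used = 4

4


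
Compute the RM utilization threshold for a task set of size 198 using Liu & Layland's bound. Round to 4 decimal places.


Compute 2^(1/198) = 1.0035068781
Subtract 1: 1.0035068781 - 1 = 0.0035068781
Multiply by n: 198 * 0.0035068781 = 0.6943618638
Round to 4 dp: 0.6944

0.6944


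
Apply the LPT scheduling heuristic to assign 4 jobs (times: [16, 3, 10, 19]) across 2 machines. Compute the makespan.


Sort jobs in decreasing order (LPT): [19, 16, 10, 3]
Assign each job to the least loaded machine:
  Machine 1: jobs [19, 3], load = 22
  Machine 2: jobs [16, 10], load = 26
Makespan = max load = 26

26


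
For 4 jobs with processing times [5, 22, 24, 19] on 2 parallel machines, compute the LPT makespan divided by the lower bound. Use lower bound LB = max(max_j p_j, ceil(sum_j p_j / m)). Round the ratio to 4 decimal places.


LPT order: [24, 22, 19, 5]
Machine loads after assignment: [29, 41]
LPT makespan = 41
Lower bound = max(max_job, ceil(total/2)) = max(24, 35) = 35
Ratio = 41 / 35 = 1.1714

1.1714


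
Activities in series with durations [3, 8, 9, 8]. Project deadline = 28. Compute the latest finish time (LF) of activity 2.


LF(activity 2) = deadline - sum of successor durations
Successors: activities 3 through 4 with durations [9, 8]
Sum of successor durations = 17
LF = 28 - 17 = 11

11


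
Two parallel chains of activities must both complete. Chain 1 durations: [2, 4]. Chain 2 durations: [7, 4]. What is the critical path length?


Path A total = 2 + 4 = 6
Path B total = 7 + 4 = 11
Critical path = longest path = max(6, 11) = 11

11


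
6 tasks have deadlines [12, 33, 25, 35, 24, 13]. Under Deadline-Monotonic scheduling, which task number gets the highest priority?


Sort tasks by relative deadline (ascending):
  Task 1: deadline = 12
  Task 6: deadline = 13
  Task 5: deadline = 24
  Task 3: deadline = 25
  Task 2: deadline = 33
  Task 4: deadline = 35
Priority order (highest first): [1, 6, 5, 3, 2, 4]
Highest priority task = 1

1


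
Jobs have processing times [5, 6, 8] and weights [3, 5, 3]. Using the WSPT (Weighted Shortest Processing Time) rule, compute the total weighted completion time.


Compute p/w ratios and sort ascending (WSPT): [(6, 5), (5, 3), (8, 3)]
Compute weighted completion times:
  Job (p=6,w=5): C=6, w*C=5*6=30
  Job (p=5,w=3): C=11, w*C=3*11=33
  Job (p=8,w=3): C=19, w*C=3*19=57
Total weighted completion time = 120

120


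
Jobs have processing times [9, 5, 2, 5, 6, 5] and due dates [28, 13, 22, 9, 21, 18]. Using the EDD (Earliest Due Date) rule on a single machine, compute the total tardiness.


Sort by due date (EDD order): [(5, 9), (5, 13), (5, 18), (6, 21), (2, 22), (9, 28)]
Compute completion times and tardiness:
  Job 1: p=5, d=9, C=5, tardiness=max(0,5-9)=0
  Job 2: p=5, d=13, C=10, tardiness=max(0,10-13)=0
  Job 3: p=5, d=18, C=15, tardiness=max(0,15-18)=0
  Job 4: p=6, d=21, C=21, tardiness=max(0,21-21)=0
  Job 5: p=2, d=22, C=23, tardiness=max(0,23-22)=1
  Job 6: p=9, d=28, C=32, tardiness=max(0,32-28)=4
Total tardiness = 5

5


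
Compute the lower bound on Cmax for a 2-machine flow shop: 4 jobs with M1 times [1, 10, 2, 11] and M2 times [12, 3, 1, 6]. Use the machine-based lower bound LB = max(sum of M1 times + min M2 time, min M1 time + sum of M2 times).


LB1 = sum(M1 times) + min(M2 times) = 24 + 1 = 25
LB2 = min(M1 times) + sum(M2 times) = 1 + 22 = 23
Lower bound = max(LB1, LB2) = max(25, 23) = 25

25


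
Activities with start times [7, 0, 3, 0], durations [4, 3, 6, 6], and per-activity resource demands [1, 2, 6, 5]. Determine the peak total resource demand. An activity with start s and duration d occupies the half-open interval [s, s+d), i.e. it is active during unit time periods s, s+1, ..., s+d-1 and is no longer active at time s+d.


Each activity i is active on [start_i, start_i + duration_i).
Compute total resource usage per time slot:
  t=0: active resources = [2, 5], total = 7
  t=1: active resources = [2, 5], total = 7
  t=2: active resources = [2, 5], total = 7
  t=3: active resources = [6, 5], total = 11
  t=4: active resources = [6, 5], total = 11
  t=5: active resources = [6, 5], total = 11
  t=6: active resources = [6], total = 6
  t=7: active resources = [1, 6], total = 7
  t=8: active resources = [1, 6], total = 7
  t=9: active resources = [1], total = 1
  t=10: active resources = [1], total = 1
Peak resource demand = 11

11


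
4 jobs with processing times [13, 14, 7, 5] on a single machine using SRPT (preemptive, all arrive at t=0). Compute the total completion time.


Since all jobs arrive at t=0, SRPT equals SPT ordering.
SPT order: [5, 7, 13, 14]
Completion times:
  Job 1: p=5, C=5
  Job 2: p=7, C=12
  Job 3: p=13, C=25
  Job 4: p=14, C=39
Total completion time = 5 + 12 + 25 + 39 = 81

81


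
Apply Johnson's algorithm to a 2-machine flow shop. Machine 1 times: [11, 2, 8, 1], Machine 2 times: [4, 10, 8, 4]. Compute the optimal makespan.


Apply Johnson's rule:
  Group 1 (a <= b): [(4, 1, 4), (2, 2, 10), (3, 8, 8)]
  Group 2 (a > b): [(1, 11, 4)]
Optimal job order: [4, 2, 3, 1]
Schedule:
  Job 4: M1 done at 1, M2 done at 5
  Job 2: M1 done at 3, M2 done at 15
  Job 3: M1 done at 11, M2 done at 23
  Job 1: M1 done at 22, M2 done at 27
Makespan = 27

27


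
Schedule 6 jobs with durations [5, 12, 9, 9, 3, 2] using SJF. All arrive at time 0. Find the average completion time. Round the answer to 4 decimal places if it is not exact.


SJF order (ascending): [2, 3, 5, 9, 9, 12]
Completion times:
  Job 1: burst=2, C=2
  Job 2: burst=3, C=5
  Job 3: burst=5, C=10
  Job 4: burst=9, C=19
  Job 5: burst=9, C=28
  Job 6: burst=12, C=40
Average completion = 104/6 = 17.3333

17.3333


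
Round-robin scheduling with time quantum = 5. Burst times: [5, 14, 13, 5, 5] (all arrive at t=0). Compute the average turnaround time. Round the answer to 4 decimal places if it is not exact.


Time quantum = 5
Execution trace:
  J1 runs 5 units, time = 5
  J2 runs 5 units, time = 10
  J3 runs 5 units, time = 15
  J4 runs 5 units, time = 20
  J5 runs 5 units, time = 25
  J2 runs 5 units, time = 30
  J3 runs 5 units, time = 35
  J2 runs 4 units, time = 39
  J3 runs 3 units, time = 42
Finish times: [5, 39, 42, 20, 25]
Average turnaround = 131/5 = 26.2

26.2


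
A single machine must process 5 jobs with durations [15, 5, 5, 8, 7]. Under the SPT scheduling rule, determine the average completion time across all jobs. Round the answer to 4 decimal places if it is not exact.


Sort jobs by processing time (SPT order): [5, 5, 7, 8, 15]
Compute completion times sequentially:
  Job 1: processing = 5, completes at 5
  Job 2: processing = 5, completes at 10
  Job 3: processing = 7, completes at 17
  Job 4: processing = 8, completes at 25
  Job 5: processing = 15, completes at 40
Sum of completion times = 97
Average completion time = 97/5 = 19.4

19.4


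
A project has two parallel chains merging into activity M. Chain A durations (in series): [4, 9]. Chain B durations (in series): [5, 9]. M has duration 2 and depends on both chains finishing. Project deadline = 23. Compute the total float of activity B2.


Forward pass: ES(B2) = sum of predecessors on chain B = 5
EF = ES + duration = 5 + 9 = 14
Backward pass: LF(M) = deadline = 23; LS(M) = 23 - 2 = 21
LF(B2) = LS(M) - sum(successors on chain B) = 21 - 0 = 21
LS = LF - duration = 21 - 9 = 12
Total float = LS - ES = 12 - 5 = 7

7


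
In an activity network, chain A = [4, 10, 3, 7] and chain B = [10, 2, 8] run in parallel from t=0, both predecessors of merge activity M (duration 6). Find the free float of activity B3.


ES(B3) = sum of predecessors on chain B = 12
EF(B3) = ES + duration = 12 + 8 = 20
Successor of B3 is M. ES(M) = max(sum(A), sum(B)) = max(24, 20) = 24
Free float = ES(successor) - EF(current) = 24 - 20 = 4

4


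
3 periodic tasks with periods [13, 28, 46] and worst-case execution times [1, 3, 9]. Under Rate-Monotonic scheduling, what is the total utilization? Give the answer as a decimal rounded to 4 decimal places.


Compute individual utilizations (exact fractions):
  Task 1: C/T = 1/13 (approx. 0.0769)
  Task 2: C/T = 3/28 (approx. 0.1071)
  Task 3: C/T = 9/46 (approx. 0.1957)
Total utilization U = 1/13 + 3/28 + 9/46 = 3179/8372
Rounded to 4 decimal places: U = 0.3797
RM (Liu & Layland) bound for 3 tasks = 0.779763; compare with U = 3179/8372 (approx. 0.379718)
U <= bound, so schedulable by RM sufficient condition.

0.3797


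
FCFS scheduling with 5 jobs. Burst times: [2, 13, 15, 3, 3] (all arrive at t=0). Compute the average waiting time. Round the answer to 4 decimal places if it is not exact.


FCFS order (as given): [2, 13, 15, 3, 3]
Waiting times:
  Job 1: wait = 0
  Job 2: wait = 2
  Job 3: wait = 15
  Job 4: wait = 30
  Job 5: wait = 33
Sum of waiting times = 80
Average waiting time = 80/5 = 16.0

16.0


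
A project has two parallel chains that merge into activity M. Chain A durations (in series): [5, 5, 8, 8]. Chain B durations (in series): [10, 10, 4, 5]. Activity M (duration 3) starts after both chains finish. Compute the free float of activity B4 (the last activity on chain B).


ES(B4) = sum of predecessors on chain B = 24
EF(B4) = ES + duration = 24 + 5 = 29
Successor of B4 is M. ES(M) = max(sum(A), sum(B)) = max(26, 29) = 29
Free float = ES(successor) - EF(current) = 29 - 29 = 0

0


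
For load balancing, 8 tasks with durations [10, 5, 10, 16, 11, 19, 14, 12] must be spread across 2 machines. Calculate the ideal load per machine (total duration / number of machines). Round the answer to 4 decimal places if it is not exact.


Total processing time = 10 + 5 + 10 + 16 + 11 + 19 + 14 + 12 = 97
Number of machines = 2
Ideal balanced load = 97 / 2 = 48.5

48.5


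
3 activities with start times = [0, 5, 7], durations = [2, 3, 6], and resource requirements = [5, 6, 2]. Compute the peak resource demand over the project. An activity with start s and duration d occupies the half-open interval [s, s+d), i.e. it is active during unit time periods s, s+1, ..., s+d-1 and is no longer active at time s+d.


Each activity i is active on [start_i, start_i + duration_i).
Compute total resource usage per time slot:
  t=0: active resources = [5], total = 5
  t=1: active resources = [5], total = 5
  t=2: active resources = [], total = 0
  t=3: active resources = [], total = 0
  t=4: active resources = [], total = 0
  t=5: active resources = [6], total = 6
  t=6: active resources = [6], total = 6
  t=7: active resources = [6, 2], total = 8
  t=8: active resources = [2], total = 2
  t=9: active resources = [2], total = 2
  t=10: active resources = [2], total = 2
  t=11: active resources = [2], total = 2
  t=12: active resources = [2], total = 2
Peak resource demand = 8

8


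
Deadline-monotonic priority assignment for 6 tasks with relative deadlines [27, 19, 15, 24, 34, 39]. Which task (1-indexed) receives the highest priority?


Sort tasks by relative deadline (ascending):
  Task 3: deadline = 15
  Task 2: deadline = 19
  Task 4: deadline = 24
  Task 1: deadline = 27
  Task 5: deadline = 34
  Task 6: deadline = 39
Priority order (highest first): [3, 2, 4, 1, 5, 6]
Highest priority task = 3

3


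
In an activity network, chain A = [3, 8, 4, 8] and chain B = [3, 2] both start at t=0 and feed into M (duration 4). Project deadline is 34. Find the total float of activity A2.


Forward pass: ES(A2) = sum of predecessors on chain A = 3
EF = ES + duration = 3 + 8 = 11
Backward pass: LF(M) = deadline = 34; LS(M) = 34 - 4 = 30
LF(A2) = LS(M) - sum(successors on chain A) = 30 - 12 = 18
LS = LF - duration = 18 - 8 = 10
Total float = LS - ES = 10 - 3 = 7

7


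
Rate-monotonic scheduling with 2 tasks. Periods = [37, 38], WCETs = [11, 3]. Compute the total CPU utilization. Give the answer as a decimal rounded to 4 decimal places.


Compute individual utilizations (exact fractions):
  Task 1: C/T = 11/37 (approx. 0.2973)
  Task 2: C/T = 3/38 (approx. 0.0789)
Total utilization U = 11/37 + 3/38 = 529/1406
Rounded to 4 decimal places: U = 0.3762
RM (Liu & Layland) bound for 2 tasks = 0.828427; compare with U = 529/1406 (approx. 0.376245)
U <= bound, so schedulable by RM sufficient condition.

0.3762


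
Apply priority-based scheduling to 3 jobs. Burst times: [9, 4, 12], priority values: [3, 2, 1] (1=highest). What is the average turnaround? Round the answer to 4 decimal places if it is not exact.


Sort by priority (ascending = highest first):
Order: [(1, 12), (2, 4), (3, 9)]
Completion times:
  Priority 1, burst=12, C=12
  Priority 2, burst=4, C=16
  Priority 3, burst=9, C=25
Average turnaround = 53/3 = 17.6667

17.6667


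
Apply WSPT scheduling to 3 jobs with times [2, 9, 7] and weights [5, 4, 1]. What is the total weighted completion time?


Compute p/w ratios and sort ascending (WSPT): [(2, 5), (9, 4), (7, 1)]
Compute weighted completion times:
  Job (p=2,w=5): C=2, w*C=5*2=10
  Job (p=9,w=4): C=11, w*C=4*11=44
  Job (p=7,w=1): C=18, w*C=1*18=18
Total weighted completion time = 72

72


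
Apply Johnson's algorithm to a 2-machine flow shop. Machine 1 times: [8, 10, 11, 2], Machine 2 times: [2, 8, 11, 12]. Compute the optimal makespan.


Apply Johnson's rule:
  Group 1 (a <= b): [(4, 2, 12), (3, 11, 11)]
  Group 2 (a > b): [(2, 10, 8), (1, 8, 2)]
Optimal job order: [4, 3, 2, 1]
Schedule:
  Job 4: M1 done at 2, M2 done at 14
  Job 3: M1 done at 13, M2 done at 25
  Job 2: M1 done at 23, M2 done at 33
  Job 1: M1 done at 31, M2 done at 35
Makespan = 35

35


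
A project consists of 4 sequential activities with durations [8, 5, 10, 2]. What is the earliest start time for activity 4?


Activity 4 starts after activities 1 through 3 complete.
Predecessor durations: [8, 5, 10]
ES = 8 + 5 + 10 = 23

23


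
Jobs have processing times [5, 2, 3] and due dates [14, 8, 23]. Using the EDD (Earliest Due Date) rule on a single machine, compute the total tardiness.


Sort by due date (EDD order): [(2, 8), (5, 14), (3, 23)]
Compute completion times and tardiness:
  Job 1: p=2, d=8, C=2, tardiness=max(0,2-8)=0
  Job 2: p=5, d=14, C=7, tardiness=max(0,7-14)=0
  Job 3: p=3, d=23, C=10, tardiness=max(0,10-23)=0
Total tardiness = 0

0


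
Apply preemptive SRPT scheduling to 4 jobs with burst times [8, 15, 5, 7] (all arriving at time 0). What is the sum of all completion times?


Since all jobs arrive at t=0, SRPT equals SPT ordering.
SPT order: [5, 7, 8, 15]
Completion times:
  Job 1: p=5, C=5
  Job 2: p=7, C=12
  Job 3: p=8, C=20
  Job 4: p=15, C=35
Total completion time = 5 + 12 + 20 + 35 = 72

72


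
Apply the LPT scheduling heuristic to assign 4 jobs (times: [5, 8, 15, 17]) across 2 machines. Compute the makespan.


Sort jobs in decreasing order (LPT): [17, 15, 8, 5]
Assign each job to the least loaded machine:
  Machine 1: jobs [17, 5], load = 22
  Machine 2: jobs [15, 8], load = 23
Makespan = max load = 23

23


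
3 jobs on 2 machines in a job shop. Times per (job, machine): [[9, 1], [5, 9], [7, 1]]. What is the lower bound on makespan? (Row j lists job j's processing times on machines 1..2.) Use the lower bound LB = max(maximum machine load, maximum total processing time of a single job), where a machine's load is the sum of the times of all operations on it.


Machine loads:
  Machine 1: 9 + 5 + 7 = 21
  Machine 2: 1 + 9 + 1 = 11
Max machine load = 21
Job totals:
  Job 1: 10
  Job 2: 14
  Job 3: 8
Max job total = 14
Lower bound = max(21, 14) = 21

21


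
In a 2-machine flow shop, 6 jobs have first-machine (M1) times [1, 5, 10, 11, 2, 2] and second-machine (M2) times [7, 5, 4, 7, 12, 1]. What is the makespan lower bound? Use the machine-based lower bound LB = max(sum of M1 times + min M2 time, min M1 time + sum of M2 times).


LB1 = sum(M1 times) + min(M2 times) = 31 + 1 = 32
LB2 = min(M1 times) + sum(M2 times) = 1 + 36 = 37
Lower bound = max(LB1, LB2) = max(32, 37) = 37

37


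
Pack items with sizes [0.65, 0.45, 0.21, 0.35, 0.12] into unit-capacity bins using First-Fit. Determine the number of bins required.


Place items sequentially using First-Fit:
  Item 0.65 -> new Bin 1
  Item 0.45 -> new Bin 2
  Item 0.21 -> Bin 1 (now 0.86)
  Item 0.35 -> Bin 2 (now 0.8)
  Item 0.12 -> Bin 1 (now 0.98)
Total bins used = 2

2


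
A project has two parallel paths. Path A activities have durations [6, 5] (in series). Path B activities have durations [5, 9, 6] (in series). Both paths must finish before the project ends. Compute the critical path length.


Path A total = 6 + 5 = 11
Path B total = 5 + 9 + 6 = 20
Critical path = longest path = max(11, 20) = 20

20


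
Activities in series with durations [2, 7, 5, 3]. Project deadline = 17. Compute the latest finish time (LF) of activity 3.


LF(activity 3) = deadline - sum of successor durations
Successors: activities 4 through 4 with durations [3]
Sum of successor durations = 3
LF = 17 - 3 = 14

14


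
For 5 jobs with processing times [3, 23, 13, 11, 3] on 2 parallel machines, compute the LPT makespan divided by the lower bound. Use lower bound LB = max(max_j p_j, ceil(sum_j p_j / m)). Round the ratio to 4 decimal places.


LPT order: [23, 13, 11, 3, 3]
Machine loads after assignment: [26, 27]
LPT makespan = 27
Lower bound = max(max_job, ceil(total/2)) = max(23, 27) = 27
Ratio = 27 / 27 = 1.0

1.0


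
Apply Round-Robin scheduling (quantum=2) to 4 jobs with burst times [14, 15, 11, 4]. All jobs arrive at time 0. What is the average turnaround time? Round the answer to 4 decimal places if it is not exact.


Time quantum = 2
Execution trace:
  J1 runs 2 units, time = 2
  J2 runs 2 units, time = 4
  J3 runs 2 units, time = 6
  J4 runs 2 units, time = 8
  J1 runs 2 units, time = 10
  J2 runs 2 units, time = 12
  J3 runs 2 units, time = 14
  J4 runs 2 units, time = 16
  J1 runs 2 units, time = 18
  J2 runs 2 units, time = 20
  J3 runs 2 units, time = 22
  J1 runs 2 units, time = 24
  J2 runs 2 units, time = 26
  J3 runs 2 units, time = 28
  J1 runs 2 units, time = 30
  J2 runs 2 units, time = 32
  J3 runs 2 units, time = 34
  J1 runs 2 units, time = 36
  J2 runs 2 units, time = 38
  J3 runs 1 units, time = 39
  J1 runs 2 units, time = 41
  J2 runs 2 units, time = 43
  J2 runs 1 units, time = 44
Finish times: [41, 44, 39, 16]
Average turnaround = 140/4 = 35.0

35.0


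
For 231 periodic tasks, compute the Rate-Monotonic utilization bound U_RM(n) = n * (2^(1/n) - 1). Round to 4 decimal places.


Compute 2^(1/231) = 1.0030051436
Subtract 1: 1.0030051436 - 1 = 0.0030051436
Multiply by n: 231 * 0.0030051436 = 0.6941881716
Round to 4 dp: 0.6942

0.6942


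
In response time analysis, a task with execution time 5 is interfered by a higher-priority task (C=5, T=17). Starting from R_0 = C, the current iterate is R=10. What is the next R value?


R_next = C + ceil(R_prev / T_hp) * C_hp
ceil(10 / 17) = ceil(0.5882) = 1
Interference = 1 * 5 = 5
R_next = 5 + 5 = 10
R_next = R_prev, so the iteration has converged (response time = 10).

10


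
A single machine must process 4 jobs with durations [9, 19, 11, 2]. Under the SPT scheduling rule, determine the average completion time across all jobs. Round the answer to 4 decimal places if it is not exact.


Sort jobs by processing time (SPT order): [2, 9, 11, 19]
Compute completion times sequentially:
  Job 1: processing = 2, completes at 2
  Job 2: processing = 9, completes at 11
  Job 3: processing = 11, completes at 22
  Job 4: processing = 19, completes at 41
Sum of completion times = 76
Average completion time = 76/4 = 19.0

19.0


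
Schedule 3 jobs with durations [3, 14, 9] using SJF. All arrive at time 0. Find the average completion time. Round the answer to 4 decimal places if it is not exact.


SJF order (ascending): [3, 9, 14]
Completion times:
  Job 1: burst=3, C=3
  Job 2: burst=9, C=12
  Job 3: burst=14, C=26
Average completion = 41/3 = 13.6667

13.6667


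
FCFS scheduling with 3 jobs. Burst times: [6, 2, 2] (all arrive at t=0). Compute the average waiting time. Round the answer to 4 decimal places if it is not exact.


FCFS order (as given): [6, 2, 2]
Waiting times:
  Job 1: wait = 0
  Job 2: wait = 6
  Job 3: wait = 8
Sum of waiting times = 14
Average waiting time = 14/3 = 4.6667

4.6667


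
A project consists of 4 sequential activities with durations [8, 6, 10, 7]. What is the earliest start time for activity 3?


Activity 3 starts after activities 1 through 2 complete.
Predecessor durations: [8, 6]
ES = 8 + 6 = 14

14


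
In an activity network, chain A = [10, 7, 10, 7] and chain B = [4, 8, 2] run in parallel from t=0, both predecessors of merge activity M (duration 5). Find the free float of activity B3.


ES(B3) = sum of predecessors on chain B = 12
EF(B3) = ES + duration = 12 + 2 = 14
Successor of B3 is M. ES(M) = max(sum(A), sum(B)) = max(34, 14) = 34
Free float = ES(successor) - EF(current) = 34 - 14 = 20

20


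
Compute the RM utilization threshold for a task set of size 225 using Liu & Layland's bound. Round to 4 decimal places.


Compute 2^(1/225) = 1.0030854042
Subtract 1: 1.0030854042 - 1 = 0.0030854042
Multiply by n: 225 * 0.0030854042 = 0.6942159450
Round to 4 dp: 0.6942

0.6942


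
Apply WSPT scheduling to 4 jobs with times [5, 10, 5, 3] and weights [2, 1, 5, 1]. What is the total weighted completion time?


Compute p/w ratios and sort ascending (WSPT): [(5, 5), (5, 2), (3, 1), (10, 1)]
Compute weighted completion times:
  Job (p=5,w=5): C=5, w*C=5*5=25
  Job (p=5,w=2): C=10, w*C=2*10=20
  Job (p=3,w=1): C=13, w*C=1*13=13
  Job (p=10,w=1): C=23, w*C=1*23=23
Total weighted completion time = 81

81


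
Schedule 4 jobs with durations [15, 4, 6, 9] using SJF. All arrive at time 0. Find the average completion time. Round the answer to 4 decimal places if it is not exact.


SJF order (ascending): [4, 6, 9, 15]
Completion times:
  Job 1: burst=4, C=4
  Job 2: burst=6, C=10
  Job 3: burst=9, C=19
  Job 4: burst=15, C=34
Average completion = 67/4 = 16.75

16.75


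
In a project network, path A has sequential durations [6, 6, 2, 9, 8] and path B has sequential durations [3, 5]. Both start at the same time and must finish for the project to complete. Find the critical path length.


Path A total = 6 + 6 + 2 + 9 + 8 = 31
Path B total = 3 + 5 = 8
Critical path = longest path = max(31, 8) = 31

31


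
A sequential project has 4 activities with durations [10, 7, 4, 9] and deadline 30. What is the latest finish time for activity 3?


LF(activity 3) = deadline - sum of successor durations
Successors: activities 4 through 4 with durations [9]
Sum of successor durations = 9
LF = 30 - 9 = 21

21


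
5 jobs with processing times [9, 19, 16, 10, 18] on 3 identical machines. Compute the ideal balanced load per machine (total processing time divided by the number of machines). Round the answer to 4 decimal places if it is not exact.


Total processing time = 9 + 19 + 16 + 10 + 18 = 72
Number of machines = 3
Ideal balanced load = 72 / 3 = 24.0

24.0


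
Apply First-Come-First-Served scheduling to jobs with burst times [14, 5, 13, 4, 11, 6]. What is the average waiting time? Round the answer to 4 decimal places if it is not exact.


FCFS order (as given): [14, 5, 13, 4, 11, 6]
Waiting times:
  Job 1: wait = 0
  Job 2: wait = 14
  Job 3: wait = 19
  Job 4: wait = 32
  Job 5: wait = 36
  Job 6: wait = 47
Sum of waiting times = 148
Average waiting time = 148/6 = 24.6667

24.6667


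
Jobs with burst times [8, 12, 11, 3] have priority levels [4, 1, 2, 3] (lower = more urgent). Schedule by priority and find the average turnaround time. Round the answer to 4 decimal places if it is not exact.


Sort by priority (ascending = highest first):
Order: [(1, 12), (2, 11), (3, 3), (4, 8)]
Completion times:
  Priority 1, burst=12, C=12
  Priority 2, burst=11, C=23
  Priority 3, burst=3, C=26
  Priority 4, burst=8, C=34
Average turnaround = 95/4 = 23.75

23.75


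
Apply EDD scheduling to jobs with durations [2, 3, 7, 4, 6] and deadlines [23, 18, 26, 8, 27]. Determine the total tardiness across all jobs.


Sort by due date (EDD order): [(4, 8), (3, 18), (2, 23), (7, 26), (6, 27)]
Compute completion times and tardiness:
  Job 1: p=4, d=8, C=4, tardiness=max(0,4-8)=0
  Job 2: p=3, d=18, C=7, tardiness=max(0,7-18)=0
  Job 3: p=2, d=23, C=9, tardiness=max(0,9-23)=0
  Job 4: p=7, d=26, C=16, tardiness=max(0,16-26)=0
  Job 5: p=6, d=27, C=22, tardiness=max(0,22-27)=0
Total tardiness = 0

0


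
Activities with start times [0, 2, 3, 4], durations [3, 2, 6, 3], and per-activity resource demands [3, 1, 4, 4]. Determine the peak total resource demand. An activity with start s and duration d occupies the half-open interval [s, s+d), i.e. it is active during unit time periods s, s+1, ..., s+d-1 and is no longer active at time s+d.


Each activity i is active on [start_i, start_i + duration_i).
Compute total resource usage per time slot:
  t=0: active resources = [3], total = 3
  t=1: active resources = [3], total = 3
  t=2: active resources = [3, 1], total = 4
  t=3: active resources = [1, 4], total = 5
  t=4: active resources = [4, 4], total = 8
  t=5: active resources = [4, 4], total = 8
  t=6: active resources = [4, 4], total = 8
  t=7: active resources = [4], total = 4
  t=8: active resources = [4], total = 4
Peak resource demand = 8

8


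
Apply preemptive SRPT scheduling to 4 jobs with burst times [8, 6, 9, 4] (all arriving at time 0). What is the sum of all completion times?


Since all jobs arrive at t=0, SRPT equals SPT ordering.
SPT order: [4, 6, 8, 9]
Completion times:
  Job 1: p=4, C=4
  Job 2: p=6, C=10
  Job 3: p=8, C=18
  Job 4: p=9, C=27
Total completion time = 4 + 10 + 18 + 27 = 59

59


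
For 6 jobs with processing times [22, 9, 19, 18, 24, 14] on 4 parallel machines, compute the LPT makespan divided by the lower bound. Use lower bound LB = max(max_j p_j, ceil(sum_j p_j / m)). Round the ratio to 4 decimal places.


LPT order: [24, 22, 19, 18, 14, 9]
Machine loads after assignment: [24, 22, 28, 32]
LPT makespan = 32
Lower bound = max(max_job, ceil(total/4)) = max(24, 27) = 27
Ratio = 32 / 27 = 1.1852

1.1852


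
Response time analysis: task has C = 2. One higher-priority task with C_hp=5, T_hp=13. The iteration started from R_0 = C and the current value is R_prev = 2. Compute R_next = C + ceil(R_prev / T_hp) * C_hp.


R_next = C + ceil(R_prev / T_hp) * C_hp
ceil(2 / 13) = ceil(0.1538) = 1
Interference = 1 * 5 = 5
R_next = 2 + 5 = 7

7


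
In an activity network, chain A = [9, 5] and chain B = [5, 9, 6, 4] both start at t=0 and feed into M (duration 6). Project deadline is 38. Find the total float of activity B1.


Forward pass: ES(B1) = sum of predecessors on chain B = 0
EF = ES + duration = 0 + 5 = 5
Backward pass: LF(M) = deadline = 38; LS(M) = 38 - 6 = 32
LF(B1) = LS(M) - sum(successors on chain B) = 32 - 19 = 13
LS = LF - duration = 13 - 5 = 8
Total float = LS - ES = 8 - 0 = 8

8


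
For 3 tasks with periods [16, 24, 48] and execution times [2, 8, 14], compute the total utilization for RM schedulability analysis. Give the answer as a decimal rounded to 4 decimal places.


Compute individual utilizations (exact fractions):
  Task 1: C/T = 2/16 = 1/8 (approx. 0.125)
  Task 2: C/T = 8/24 = 1/3 (approx. 0.3333)
  Task 3: C/T = 14/48 = 7/24 (approx. 0.2917)
Total utilization U = 1/8 + 1/3 + 7/24 = 3/4
Rounded to 4 decimal places: U = 0.7500
RM (Liu & Layland) bound for 3 tasks = 0.779763; compare with U = 3/4 (approx. 0.750000)
U <= bound, so schedulable by RM sufficient condition.

0.7500


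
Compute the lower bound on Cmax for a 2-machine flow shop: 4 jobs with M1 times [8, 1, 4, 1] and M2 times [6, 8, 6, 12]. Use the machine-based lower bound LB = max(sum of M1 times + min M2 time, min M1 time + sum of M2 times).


LB1 = sum(M1 times) + min(M2 times) = 14 + 6 = 20
LB2 = min(M1 times) + sum(M2 times) = 1 + 32 = 33
Lower bound = max(LB1, LB2) = max(20, 33) = 33

33


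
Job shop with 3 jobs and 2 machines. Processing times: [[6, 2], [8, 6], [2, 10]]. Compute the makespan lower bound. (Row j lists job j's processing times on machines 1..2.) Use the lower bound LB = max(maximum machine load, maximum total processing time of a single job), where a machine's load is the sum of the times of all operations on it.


Machine loads:
  Machine 1: 6 + 8 + 2 = 16
  Machine 2: 2 + 6 + 10 = 18
Max machine load = 18
Job totals:
  Job 1: 8
  Job 2: 14
  Job 3: 12
Max job total = 14
Lower bound = max(18, 14) = 18

18


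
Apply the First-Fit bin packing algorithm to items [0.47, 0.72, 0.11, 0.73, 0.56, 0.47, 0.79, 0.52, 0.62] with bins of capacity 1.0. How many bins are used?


Place items sequentially using First-Fit:
  Item 0.47 -> new Bin 1
  Item 0.72 -> new Bin 2
  Item 0.11 -> Bin 1 (now 0.58)
  Item 0.73 -> new Bin 3
  Item 0.56 -> new Bin 4
  Item 0.47 -> new Bin 5
  Item 0.79 -> new Bin 6
  Item 0.52 -> Bin 5 (now 0.99)
  Item 0.62 -> new Bin 7
Total bins used = 7

7


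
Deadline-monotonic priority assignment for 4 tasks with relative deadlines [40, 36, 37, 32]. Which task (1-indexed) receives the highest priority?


Sort tasks by relative deadline (ascending):
  Task 4: deadline = 32
  Task 2: deadline = 36
  Task 3: deadline = 37
  Task 1: deadline = 40
Priority order (highest first): [4, 2, 3, 1]
Highest priority task = 4

4


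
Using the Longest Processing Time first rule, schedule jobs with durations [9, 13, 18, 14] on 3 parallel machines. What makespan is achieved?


Sort jobs in decreasing order (LPT): [18, 14, 13, 9]
Assign each job to the least loaded machine:
  Machine 1: jobs [18], load = 18
  Machine 2: jobs [14], load = 14
  Machine 3: jobs [13, 9], load = 22
Makespan = max load = 22

22


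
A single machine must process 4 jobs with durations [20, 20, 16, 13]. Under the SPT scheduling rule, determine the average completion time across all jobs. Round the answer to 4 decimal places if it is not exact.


Sort jobs by processing time (SPT order): [13, 16, 20, 20]
Compute completion times sequentially:
  Job 1: processing = 13, completes at 13
  Job 2: processing = 16, completes at 29
  Job 3: processing = 20, completes at 49
  Job 4: processing = 20, completes at 69
Sum of completion times = 160
Average completion time = 160/4 = 40.0

40.0


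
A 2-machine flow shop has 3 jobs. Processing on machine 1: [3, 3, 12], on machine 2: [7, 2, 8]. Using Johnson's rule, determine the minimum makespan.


Apply Johnson's rule:
  Group 1 (a <= b): [(1, 3, 7)]
  Group 2 (a > b): [(3, 12, 8), (2, 3, 2)]
Optimal job order: [1, 3, 2]
Schedule:
  Job 1: M1 done at 3, M2 done at 10
  Job 3: M1 done at 15, M2 done at 23
  Job 2: M1 done at 18, M2 done at 25
Makespan = 25

25


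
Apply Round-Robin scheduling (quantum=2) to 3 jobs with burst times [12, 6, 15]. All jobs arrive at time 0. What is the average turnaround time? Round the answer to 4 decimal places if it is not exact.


Time quantum = 2
Execution trace:
  J1 runs 2 units, time = 2
  J2 runs 2 units, time = 4
  J3 runs 2 units, time = 6
  J1 runs 2 units, time = 8
  J2 runs 2 units, time = 10
  J3 runs 2 units, time = 12
  J1 runs 2 units, time = 14
  J2 runs 2 units, time = 16
  J3 runs 2 units, time = 18
  J1 runs 2 units, time = 20
  J3 runs 2 units, time = 22
  J1 runs 2 units, time = 24
  J3 runs 2 units, time = 26
  J1 runs 2 units, time = 28
  J3 runs 2 units, time = 30
  J3 runs 2 units, time = 32
  J3 runs 1 units, time = 33
Finish times: [28, 16, 33]
Average turnaround = 77/3 = 25.6667

25.6667


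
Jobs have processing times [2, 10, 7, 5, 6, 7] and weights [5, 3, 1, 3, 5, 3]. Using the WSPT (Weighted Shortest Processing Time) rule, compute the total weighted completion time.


Compute p/w ratios and sort ascending (WSPT): [(2, 5), (6, 5), (5, 3), (7, 3), (10, 3), (7, 1)]
Compute weighted completion times:
  Job (p=2,w=5): C=2, w*C=5*2=10
  Job (p=6,w=5): C=8, w*C=5*8=40
  Job (p=5,w=3): C=13, w*C=3*13=39
  Job (p=7,w=3): C=20, w*C=3*20=60
  Job (p=10,w=3): C=30, w*C=3*30=90
  Job (p=7,w=1): C=37, w*C=1*37=37
Total weighted completion time = 276

276


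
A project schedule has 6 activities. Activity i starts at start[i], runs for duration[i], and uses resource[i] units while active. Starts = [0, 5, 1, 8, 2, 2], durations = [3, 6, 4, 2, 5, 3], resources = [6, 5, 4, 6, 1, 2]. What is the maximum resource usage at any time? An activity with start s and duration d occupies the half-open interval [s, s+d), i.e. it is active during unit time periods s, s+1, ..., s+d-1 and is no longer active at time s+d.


Each activity i is active on [start_i, start_i + duration_i).
Compute total resource usage per time slot:
  t=0: active resources = [6], total = 6
  t=1: active resources = [6, 4], total = 10
  t=2: active resources = [6, 4, 1, 2], total = 13
  t=3: active resources = [4, 1, 2], total = 7
  t=4: active resources = [4, 1, 2], total = 7
  t=5: active resources = [5, 1], total = 6
  t=6: active resources = [5, 1], total = 6
  t=7: active resources = [5], total = 5
  t=8: active resources = [5, 6], total = 11
  t=9: active resources = [5, 6], total = 11
  t=10: active resources = [5], total = 5
Peak resource demand = 13

13


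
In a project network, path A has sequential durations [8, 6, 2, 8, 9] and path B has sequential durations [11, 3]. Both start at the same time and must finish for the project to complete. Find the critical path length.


Path A total = 8 + 6 + 2 + 8 + 9 = 33
Path B total = 11 + 3 = 14
Critical path = longest path = max(33, 14) = 33

33


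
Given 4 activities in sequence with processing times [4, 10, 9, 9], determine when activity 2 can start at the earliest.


Activity 2 starts after activities 1 through 1 complete.
Predecessor durations: [4]
ES = 4 = 4

4


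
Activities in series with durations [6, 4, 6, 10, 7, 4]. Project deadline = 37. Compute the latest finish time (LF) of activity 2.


LF(activity 2) = deadline - sum of successor durations
Successors: activities 3 through 6 with durations [6, 10, 7, 4]
Sum of successor durations = 27
LF = 37 - 27 = 10

10


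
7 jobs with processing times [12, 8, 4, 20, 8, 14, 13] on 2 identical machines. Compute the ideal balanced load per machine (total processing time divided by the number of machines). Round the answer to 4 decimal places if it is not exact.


Total processing time = 12 + 8 + 4 + 20 + 8 + 14 + 13 = 79
Number of machines = 2
Ideal balanced load = 79 / 2 = 39.5

39.5


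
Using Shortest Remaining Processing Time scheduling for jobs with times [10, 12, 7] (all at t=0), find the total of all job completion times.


Since all jobs arrive at t=0, SRPT equals SPT ordering.
SPT order: [7, 10, 12]
Completion times:
  Job 1: p=7, C=7
  Job 2: p=10, C=17
  Job 3: p=12, C=29
Total completion time = 7 + 17 + 29 = 53

53


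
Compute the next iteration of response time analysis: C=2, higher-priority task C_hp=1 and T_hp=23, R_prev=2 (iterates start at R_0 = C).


R_next = C + ceil(R_prev / T_hp) * C_hp
ceil(2 / 23) = ceil(0.087) = 1
Interference = 1 * 1 = 1
R_next = 2 + 1 = 3

3


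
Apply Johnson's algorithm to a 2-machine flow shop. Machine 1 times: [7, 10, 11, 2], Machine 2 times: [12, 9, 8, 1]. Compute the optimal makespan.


Apply Johnson's rule:
  Group 1 (a <= b): [(1, 7, 12)]
  Group 2 (a > b): [(2, 10, 9), (3, 11, 8), (4, 2, 1)]
Optimal job order: [1, 2, 3, 4]
Schedule:
  Job 1: M1 done at 7, M2 done at 19
  Job 2: M1 done at 17, M2 done at 28
  Job 3: M1 done at 28, M2 done at 36
  Job 4: M1 done at 30, M2 done at 37
Makespan = 37

37


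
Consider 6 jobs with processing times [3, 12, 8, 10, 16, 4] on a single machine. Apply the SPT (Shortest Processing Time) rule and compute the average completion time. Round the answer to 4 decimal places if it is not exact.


Sort jobs by processing time (SPT order): [3, 4, 8, 10, 12, 16]
Compute completion times sequentially:
  Job 1: processing = 3, completes at 3
  Job 2: processing = 4, completes at 7
  Job 3: processing = 8, completes at 15
  Job 4: processing = 10, completes at 25
  Job 5: processing = 12, completes at 37
  Job 6: processing = 16, completes at 53
Sum of completion times = 140
Average completion time = 140/6 = 23.3333

23.3333


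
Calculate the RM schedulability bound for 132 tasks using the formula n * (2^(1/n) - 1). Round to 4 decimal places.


Compute 2^(1/132) = 1.0052649263
Subtract 1: 1.0052649263 - 1 = 0.0052649263
Multiply by n: 132 * 0.0052649263 = 0.6949702716
Round to 4 dp: 0.6950

0.6950


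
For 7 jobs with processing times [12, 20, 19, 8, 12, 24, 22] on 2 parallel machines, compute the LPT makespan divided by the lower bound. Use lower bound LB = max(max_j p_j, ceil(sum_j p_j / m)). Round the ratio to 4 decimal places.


LPT order: [24, 22, 20, 19, 12, 12, 8]
Machine loads after assignment: [55, 62]
LPT makespan = 62
Lower bound = max(max_job, ceil(total/2)) = max(24, 59) = 59
Ratio = 62 / 59 = 1.0508

1.0508


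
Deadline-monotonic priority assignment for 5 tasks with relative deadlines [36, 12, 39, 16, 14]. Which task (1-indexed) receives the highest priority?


Sort tasks by relative deadline (ascending):
  Task 2: deadline = 12
  Task 5: deadline = 14
  Task 4: deadline = 16
  Task 1: deadline = 36
  Task 3: deadline = 39
Priority order (highest first): [2, 5, 4, 1, 3]
Highest priority task = 2

2


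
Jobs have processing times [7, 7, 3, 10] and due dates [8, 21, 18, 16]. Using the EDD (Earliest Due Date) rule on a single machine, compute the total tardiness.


Sort by due date (EDD order): [(7, 8), (10, 16), (3, 18), (7, 21)]
Compute completion times and tardiness:
  Job 1: p=7, d=8, C=7, tardiness=max(0,7-8)=0
  Job 2: p=10, d=16, C=17, tardiness=max(0,17-16)=1
  Job 3: p=3, d=18, C=20, tardiness=max(0,20-18)=2
  Job 4: p=7, d=21, C=27, tardiness=max(0,27-21)=6
Total tardiness = 9

9


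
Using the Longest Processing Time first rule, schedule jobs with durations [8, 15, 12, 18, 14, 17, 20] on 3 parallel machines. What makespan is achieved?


Sort jobs in decreasing order (LPT): [20, 18, 17, 15, 14, 12, 8]
Assign each job to the least loaded machine:
  Machine 1: jobs [20, 12, 8], load = 40
  Machine 2: jobs [18, 14], load = 32
  Machine 3: jobs [17, 15], load = 32
Makespan = max load = 40

40
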